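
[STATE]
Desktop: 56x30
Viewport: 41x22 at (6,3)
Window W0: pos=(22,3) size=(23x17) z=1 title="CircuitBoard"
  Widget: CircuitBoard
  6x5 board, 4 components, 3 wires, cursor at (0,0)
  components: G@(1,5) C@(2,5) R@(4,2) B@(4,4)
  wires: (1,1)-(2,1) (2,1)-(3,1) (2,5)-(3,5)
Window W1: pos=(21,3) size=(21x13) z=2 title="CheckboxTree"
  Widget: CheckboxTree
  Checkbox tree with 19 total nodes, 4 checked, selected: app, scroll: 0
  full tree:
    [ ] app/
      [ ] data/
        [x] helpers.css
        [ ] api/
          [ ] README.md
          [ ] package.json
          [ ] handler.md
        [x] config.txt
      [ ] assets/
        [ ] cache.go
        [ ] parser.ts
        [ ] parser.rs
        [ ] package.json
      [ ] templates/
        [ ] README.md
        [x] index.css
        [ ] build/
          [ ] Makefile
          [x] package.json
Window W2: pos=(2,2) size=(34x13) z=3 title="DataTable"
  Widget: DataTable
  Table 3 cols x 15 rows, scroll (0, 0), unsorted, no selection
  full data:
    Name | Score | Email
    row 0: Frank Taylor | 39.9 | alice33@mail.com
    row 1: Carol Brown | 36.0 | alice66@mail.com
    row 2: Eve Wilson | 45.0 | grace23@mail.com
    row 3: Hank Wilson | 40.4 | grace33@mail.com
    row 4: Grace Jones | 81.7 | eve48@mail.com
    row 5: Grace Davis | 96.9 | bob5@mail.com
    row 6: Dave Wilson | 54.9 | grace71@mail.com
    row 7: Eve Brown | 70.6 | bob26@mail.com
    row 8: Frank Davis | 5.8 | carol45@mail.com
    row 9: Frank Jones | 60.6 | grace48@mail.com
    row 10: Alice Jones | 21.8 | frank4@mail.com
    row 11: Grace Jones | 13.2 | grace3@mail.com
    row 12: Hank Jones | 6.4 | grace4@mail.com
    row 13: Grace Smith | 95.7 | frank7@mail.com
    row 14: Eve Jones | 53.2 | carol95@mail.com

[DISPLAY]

taTable                      ┃━━━━━┓━━┓  
─────────────────────────────┨     ┃  ┃  
e        │Score│Email        ┃─────┨──┨  
─────────┼─────┼─────────────┃     ┃  ┃  
nk Taylor│39.9 │alice33@mail.┃     ┃  ┃  
ol Brown │36.0 │alice66@mail.┃rs.cs┃  ┃  
 Wilson  │45.0 │grace23@mail.┃     ┃  ┃  
k Wilson │40.4 │grace33@mail.┃DME.m┃  ┃  
ce Jones │81.7 │eve48@mail.co┃kage.┃  ┃  
ce Davis │96.9 │bob5@mail.com┃dler.┃  ┃  
e Wilson │54.9 │grace71@mail.┃g.txt┃  ┃  
━━━━━━━━━━━━━━━━━━━━━━━━━━━━━┛     ┃  ┃  
               ┗━━━━━━━━━━━━━━━━━━━┛ B┃  
                ┃Cursor: (0,0)        ┃  
                ┃                     ┃  
                ┃                     ┃  
                ┗━━━━━━━━━━━━━━━━━━━━━┛  
                                         
                                         
                                         
                                         
                                         


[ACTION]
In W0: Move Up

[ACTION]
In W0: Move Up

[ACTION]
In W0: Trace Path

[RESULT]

taTable                      ┃━━━━━┓━━┓  
─────────────────────────────┨     ┃  ┃  
e        │Score│Email        ┃─────┨──┨  
─────────┼─────┼─────────────┃     ┃  ┃  
nk Taylor│39.9 │alice33@mail.┃     ┃  ┃  
ol Brown │36.0 │alice66@mail.┃rs.cs┃  ┃  
 Wilson  │45.0 │grace23@mail.┃     ┃  ┃  
k Wilson │40.4 │grace33@mail.┃DME.m┃  ┃  
ce Jones │81.7 │eve48@mail.co┃kage.┃  ┃  
ce Davis │96.9 │bob5@mail.com┃dler.┃  ┃  
e Wilson │54.9 │grace71@mail.┃g.txt┃  ┃  
━━━━━━━━━━━━━━━━━━━━━━━━━━━━━┛     ┃  ┃  
               ┗━━━━━━━━━━━━━━━━━━━┛ B┃  
                ┃Cursor: (0,0)  Trace:┃  
                ┃                     ┃  
                ┃                     ┃  
                ┗━━━━━━━━━━━━━━━━━━━━━┛  
                                         
                                         
                                         
                                         
                                         


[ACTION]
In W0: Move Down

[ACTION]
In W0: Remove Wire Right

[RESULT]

taTable                      ┃━━━━━┓━━┓  
─────────────────────────────┨     ┃  ┃  
e        │Score│Email        ┃─────┨──┨  
─────────┼─────┼─────────────┃     ┃  ┃  
nk Taylor│39.9 │alice33@mail.┃     ┃  ┃  
ol Brown │36.0 │alice66@mail.┃rs.cs┃  ┃  
 Wilson  │45.0 │grace23@mail.┃     ┃  ┃  
k Wilson │40.4 │grace33@mail.┃DME.m┃  ┃  
ce Jones │81.7 │eve48@mail.co┃kage.┃  ┃  
ce Davis │96.9 │bob5@mail.com┃dler.┃  ┃  
e Wilson │54.9 │grace71@mail.┃g.txt┃  ┃  
━━━━━━━━━━━━━━━━━━━━━━━━━━━━━┛     ┃  ┃  
               ┗━━━━━━━━━━━━━━━━━━━┛ B┃  
                ┃Cursor: (1,0)  Trace:┃  
                ┃                     ┃  
                ┃                     ┃  
                ┗━━━━━━━━━━━━━━━━━━━━━┛  
                                         
                                         
                                         
                                         
                                         


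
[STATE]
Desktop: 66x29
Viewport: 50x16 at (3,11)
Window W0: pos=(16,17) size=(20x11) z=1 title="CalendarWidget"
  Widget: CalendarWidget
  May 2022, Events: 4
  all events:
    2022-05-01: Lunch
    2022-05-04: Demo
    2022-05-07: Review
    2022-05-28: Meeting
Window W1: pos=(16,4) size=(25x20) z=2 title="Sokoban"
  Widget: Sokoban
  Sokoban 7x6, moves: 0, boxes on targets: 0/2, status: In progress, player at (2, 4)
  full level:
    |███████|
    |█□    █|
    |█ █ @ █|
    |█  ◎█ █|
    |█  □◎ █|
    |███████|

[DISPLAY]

             ┃█  □◎ █                ┃            
             ┃███████                ┃            
             ┃Moves: 0  0/2          ┃            
             ┃                       ┃            
             ┃                       ┃            
             ┃                       ┃            
             ┃                       ┃            
             ┃                       ┃            
             ┃                       ┃            
             ┃                       ┃            
             ┃                       ┃            
             ┃                       ┃            
             ┗━━━━━━━━━━━━━━━━━━━━━━━┛            
             ┃ 9 10 11 12 13 14 ┃                 
             ┃16 17 18 19 20 21 ┃                 
             ┃23 24 25 26 27 28*┃                 


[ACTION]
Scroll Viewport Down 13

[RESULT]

             ┃Moves: 0  0/2          ┃            
             ┃                       ┃            
             ┃                       ┃            
             ┃                       ┃            
             ┃                       ┃            
             ┃                       ┃            
             ┃                       ┃            
             ┃                       ┃            
             ┃                       ┃            
             ┃                       ┃            
             ┗━━━━━━━━━━━━━━━━━━━━━━━┛            
             ┃ 9 10 11 12 13 14 ┃                 
             ┃16 17 18 19 20 21 ┃                 
             ┃23 24 25 26 27 28*┃                 
             ┗━━━━━━━━━━━━━━━━━━┛                 
                                                  


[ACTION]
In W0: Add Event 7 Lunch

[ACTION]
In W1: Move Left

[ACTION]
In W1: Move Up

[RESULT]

             ┃Moves: 2  0/2          ┃            
             ┃                       ┃            
             ┃                       ┃            
             ┃                       ┃            
             ┃                       ┃            
             ┃                       ┃            
             ┃                       ┃            
             ┃                       ┃            
             ┃                       ┃            
             ┃                       ┃            
             ┗━━━━━━━━━━━━━━━━━━━━━━━┛            
             ┃ 9 10 11 12 13 14 ┃                 
             ┃16 17 18 19 20 21 ┃                 
             ┃23 24 25 26 27 28*┃                 
             ┗━━━━━━━━━━━━━━━━━━┛                 
                                                  


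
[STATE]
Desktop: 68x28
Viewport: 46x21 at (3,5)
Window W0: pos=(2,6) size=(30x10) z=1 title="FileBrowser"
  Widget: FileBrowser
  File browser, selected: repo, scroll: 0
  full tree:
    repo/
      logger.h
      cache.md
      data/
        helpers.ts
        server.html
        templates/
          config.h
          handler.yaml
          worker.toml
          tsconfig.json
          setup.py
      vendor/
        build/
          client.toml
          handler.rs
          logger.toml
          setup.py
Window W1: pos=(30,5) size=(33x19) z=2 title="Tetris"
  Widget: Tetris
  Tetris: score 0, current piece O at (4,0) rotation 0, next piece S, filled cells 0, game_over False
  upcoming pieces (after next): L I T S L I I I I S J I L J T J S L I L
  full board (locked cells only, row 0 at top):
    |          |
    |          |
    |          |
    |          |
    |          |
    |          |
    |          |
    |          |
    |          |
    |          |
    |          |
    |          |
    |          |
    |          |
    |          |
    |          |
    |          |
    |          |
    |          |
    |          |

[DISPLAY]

                           ┏━━━━━━━━━━━━━━━━━━
━━━━━━━━━━━━━━━━━━━━━━━━━━━┃ Tetris           
 FileBrowser               ┠──────────────────
───────────────────────────┃          │Next:  
> [-] repo/                ┃          │ ░░    
    logger.h               ┃          │░░     
    cache.md               ┃          │       
    [+] data/              ┃          │       
    [+] vendor/            ┃          │       
                           ┃          │Score: 
━━━━━━━━━━━━━━━━━━━━━━━━━━━┃          │0      
                           ┃          │       
                           ┃          │       
                           ┃          │       
                           ┃          │       
                           ┃          │       
                           ┃          │       
                           ┃          │       
                           ┗━━━━━━━━━━━━━━━━━━
                                              
                                              


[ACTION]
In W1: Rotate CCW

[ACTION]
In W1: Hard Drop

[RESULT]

                           ┏━━━━━━━━━━━━━━━━━━
━━━━━━━━━━━━━━━━━━━━━━━━━━━┃ Tetris           
 FileBrowser               ┠──────────────────
───────────────────────────┃          │Next:  
> [-] repo/                ┃          │  ▒    
    logger.h               ┃          │▒▒▒    
    cache.md               ┃          │       
    [+] data/              ┃          │       
    [+] vendor/            ┃          │       
                           ┃          │Score: 
━━━━━━━━━━━━━━━━━━━━━━━━━━━┃          │0      
                           ┃          │       
                           ┃          │       
                           ┃          │       
                           ┃          │       
                           ┃          │       
                           ┃    ▓▓    │       
                           ┃    ▓▓    │       
                           ┗━━━━━━━━━━━━━━━━━━
                                              
                                              


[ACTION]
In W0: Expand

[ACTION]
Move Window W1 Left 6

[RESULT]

                     ┏━━━━━━━━━━━━━━━━━━━━━━━━
━━━━━━━━━━━━━━━━━━━━━┃ Tetris                 
 FileBrowser         ┠────────────────────────
─────────────────────┃          │Next:        
> [-] repo/          ┃          │  ▒          
    logger.h         ┃          │▒▒▒          
    cache.md         ┃          │             
    [+] data/        ┃          │             
    [+] vendor/      ┃          │             
                     ┃          │Score:       
━━━━━━━━━━━━━━━━━━━━━┃          │0            
                     ┃          │             
                     ┃          │             
                     ┃          │             
                     ┃          │             
                     ┃          │             
                     ┃    ▓▓    │             
                     ┃    ▓▓    │             
                     ┗━━━━━━━━━━━━━━━━━━━━━━━━
                                              
                                              


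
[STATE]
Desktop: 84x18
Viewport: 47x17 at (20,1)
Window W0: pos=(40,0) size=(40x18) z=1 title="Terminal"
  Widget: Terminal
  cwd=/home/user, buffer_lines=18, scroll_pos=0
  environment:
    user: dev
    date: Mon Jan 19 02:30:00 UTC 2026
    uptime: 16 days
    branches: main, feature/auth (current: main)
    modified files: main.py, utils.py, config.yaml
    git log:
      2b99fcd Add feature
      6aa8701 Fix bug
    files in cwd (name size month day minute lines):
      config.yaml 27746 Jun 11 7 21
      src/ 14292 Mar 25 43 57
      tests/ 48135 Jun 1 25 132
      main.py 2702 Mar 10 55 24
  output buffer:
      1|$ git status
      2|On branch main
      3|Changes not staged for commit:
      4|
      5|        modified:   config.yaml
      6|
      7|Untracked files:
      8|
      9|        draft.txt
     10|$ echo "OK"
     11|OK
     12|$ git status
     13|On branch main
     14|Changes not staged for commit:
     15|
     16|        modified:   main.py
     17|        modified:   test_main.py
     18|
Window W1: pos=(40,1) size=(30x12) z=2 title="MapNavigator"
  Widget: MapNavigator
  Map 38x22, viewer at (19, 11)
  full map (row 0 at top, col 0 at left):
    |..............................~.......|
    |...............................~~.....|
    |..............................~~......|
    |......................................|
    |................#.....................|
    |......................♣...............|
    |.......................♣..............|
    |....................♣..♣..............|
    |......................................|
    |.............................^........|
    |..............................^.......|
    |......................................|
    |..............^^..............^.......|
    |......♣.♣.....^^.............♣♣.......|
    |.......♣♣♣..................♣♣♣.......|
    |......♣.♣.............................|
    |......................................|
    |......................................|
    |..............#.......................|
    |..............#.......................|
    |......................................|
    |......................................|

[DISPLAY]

                    ┏━━━━━━━━━━━━━━━━━━━━━━━━━━
                    ┃ MapNavigator             
                    ┠──────────────────────────
                    ┃...............♣..♣.......
                    ┃..........................
                    ┃........................^.
                    ┃.........................^
                    ┃..............@...........
                    ┃.........^^..............^
                    ┃.♣.♣.....^^.............♣♣
                    ┃..♣♣♣..................♣♣♣
                    ┗━━━━━━━━━━━━━━━━━━━━━━━━━━
                    ┃OK                        
                    ┃$ git status              
                    ┃On branch main            
                    ┃Changes not staged for com
                    ┗━━━━━━━━━━━━━━━━━━━━━━━━━━


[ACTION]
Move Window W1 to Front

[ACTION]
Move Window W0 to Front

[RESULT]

                    ┃ Terminal                 
                    ┠──────────────────────────
                    ┃$ git status              
                    ┃On branch main            
                    ┃Changes not staged for com
                    ┃                          
                    ┃        modified:   config
                    ┃                          
                    ┃Untracked files:          
                    ┃                          
                    ┃        draft.txt         
                    ┃$ echo "OK"               
                    ┃OK                        
                    ┃$ git status              
                    ┃On branch main            
                    ┃Changes not staged for com
                    ┗━━━━━━━━━━━━━━━━━━━━━━━━━━


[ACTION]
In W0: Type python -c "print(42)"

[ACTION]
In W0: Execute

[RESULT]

                    ┃ Terminal                 
                    ┠──────────────────────────
                    ┃                          
                    ┃        draft.txt         
                    ┃$ echo "OK"               
                    ┃OK                        
                    ┃$ git status              
                    ┃On branch main            
                    ┃Changes not staged for com
                    ┃                          
                    ┃        modified:   main.p
                    ┃        modified:   test_m
                    ┃                          
                    ┃$ python -c "print(42)"   
                    ┃42                        
                    ┃$ █                       
                    ┗━━━━━━━━━━━━━━━━━━━━━━━━━━


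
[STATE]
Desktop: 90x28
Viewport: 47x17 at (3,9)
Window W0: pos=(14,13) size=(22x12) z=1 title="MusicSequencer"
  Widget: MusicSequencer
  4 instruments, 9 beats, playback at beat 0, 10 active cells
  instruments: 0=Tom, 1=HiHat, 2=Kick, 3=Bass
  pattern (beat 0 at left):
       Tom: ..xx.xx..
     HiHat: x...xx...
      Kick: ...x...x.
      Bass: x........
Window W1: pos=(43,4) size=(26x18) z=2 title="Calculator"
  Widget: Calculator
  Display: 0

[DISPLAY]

                                        ┃│ 7 │ 
                                        ┃├───┼─
                                        ┃│ 4 │ 
                                        ┃├───┼─
           ┏━━━━━━━━━━━━━━━━━━━━┓       ┃│ 1 │ 
           ┃ MusicSequencer     ┃       ┃├───┼─
           ┠────────────────────┨       ┃│ 0 │ 
           ┃      ▼12345678     ┃       ┃├───┼─
           ┃   Tom··██·██··     ┃       ┃│ C │ 
           ┃ HiHat█···██···     ┃       ┃└───┴─
           ┃  Kick···█···█·     ┃       ┃      
           ┃  Bass█········     ┃       ┃      
           ┃                    ┃       ┗━━━━━━
           ┃                    ┃              
           ┃                    ┃              
           ┗━━━━━━━━━━━━━━━━━━━━┛              
                                               


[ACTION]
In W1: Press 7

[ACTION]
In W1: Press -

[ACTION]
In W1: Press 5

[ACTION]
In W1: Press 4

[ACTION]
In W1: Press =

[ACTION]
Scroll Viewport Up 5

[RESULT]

                                        ┏━━━━━━
                                        ┃ Calcu
                                        ┠──────
                                        ┃      
                                        ┃┌───┬─
                                        ┃│ 7 │ 
                                        ┃├───┼─
                                        ┃│ 4 │ 
                                        ┃├───┼─
           ┏━━━━━━━━━━━━━━━━━━━━┓       ┃│ 1 │ 
           ┃ MusicSequencer     ┃       ┃├───┼─
           ┠────────────────────┨       ┃│ 0 │ 
           ┃      ▼12345678     ┃       ┃├───┼─
           ┃   Tom··██·██··     ┃       ┃│ C │ 
           ┃ HiHat█···██···     ┃       ┃└───┴─
           ┃  Kick···█···█·     ┃       ┃      
           ┃  Bass█········     ┃       ┃      


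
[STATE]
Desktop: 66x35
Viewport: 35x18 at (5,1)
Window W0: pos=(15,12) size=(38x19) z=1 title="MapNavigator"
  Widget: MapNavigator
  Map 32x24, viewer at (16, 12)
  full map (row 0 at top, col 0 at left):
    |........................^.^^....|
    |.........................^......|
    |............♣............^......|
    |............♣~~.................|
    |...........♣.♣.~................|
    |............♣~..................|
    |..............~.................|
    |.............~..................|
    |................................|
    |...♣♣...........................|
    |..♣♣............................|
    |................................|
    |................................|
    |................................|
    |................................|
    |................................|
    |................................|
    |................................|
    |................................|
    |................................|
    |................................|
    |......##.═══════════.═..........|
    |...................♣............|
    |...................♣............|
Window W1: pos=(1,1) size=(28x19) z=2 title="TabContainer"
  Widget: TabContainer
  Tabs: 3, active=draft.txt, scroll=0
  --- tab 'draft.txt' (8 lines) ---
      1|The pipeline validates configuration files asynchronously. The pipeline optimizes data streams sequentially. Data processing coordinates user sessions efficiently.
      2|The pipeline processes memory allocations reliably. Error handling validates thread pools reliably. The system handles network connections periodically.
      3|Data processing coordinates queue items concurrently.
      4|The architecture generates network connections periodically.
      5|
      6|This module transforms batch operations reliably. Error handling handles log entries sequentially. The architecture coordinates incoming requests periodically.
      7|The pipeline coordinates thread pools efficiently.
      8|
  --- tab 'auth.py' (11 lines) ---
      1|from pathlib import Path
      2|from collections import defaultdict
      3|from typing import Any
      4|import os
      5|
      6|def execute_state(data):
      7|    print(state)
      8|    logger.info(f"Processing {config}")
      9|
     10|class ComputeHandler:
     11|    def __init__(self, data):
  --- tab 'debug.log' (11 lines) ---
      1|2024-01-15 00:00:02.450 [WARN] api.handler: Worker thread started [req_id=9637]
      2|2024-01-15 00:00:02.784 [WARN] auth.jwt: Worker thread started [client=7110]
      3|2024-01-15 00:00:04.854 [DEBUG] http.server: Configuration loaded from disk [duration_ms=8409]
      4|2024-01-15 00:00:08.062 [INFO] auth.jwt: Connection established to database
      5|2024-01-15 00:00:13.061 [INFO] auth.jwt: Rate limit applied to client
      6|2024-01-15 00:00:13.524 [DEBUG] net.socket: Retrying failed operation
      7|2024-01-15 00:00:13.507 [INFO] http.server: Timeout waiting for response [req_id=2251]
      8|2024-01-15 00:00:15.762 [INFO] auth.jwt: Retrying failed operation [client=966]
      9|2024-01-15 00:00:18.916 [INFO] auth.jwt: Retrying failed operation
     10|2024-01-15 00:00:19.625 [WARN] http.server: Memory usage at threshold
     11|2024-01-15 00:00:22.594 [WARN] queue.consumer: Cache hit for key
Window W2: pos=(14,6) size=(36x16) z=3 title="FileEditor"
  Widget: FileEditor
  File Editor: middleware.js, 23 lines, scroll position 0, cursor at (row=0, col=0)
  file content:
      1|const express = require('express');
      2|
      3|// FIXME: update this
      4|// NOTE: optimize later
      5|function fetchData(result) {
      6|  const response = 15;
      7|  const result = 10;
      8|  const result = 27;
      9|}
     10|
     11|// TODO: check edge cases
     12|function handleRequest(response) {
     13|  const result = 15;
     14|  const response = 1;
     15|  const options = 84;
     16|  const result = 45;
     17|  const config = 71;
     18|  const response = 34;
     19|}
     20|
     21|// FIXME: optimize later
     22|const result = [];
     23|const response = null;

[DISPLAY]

━━━━━━━━━━━━━━━━━━━━━━━┓           
bContainer             ┃           
───────────────────────┨           
aft.txt]│ auth.py │ deb┃           
───────────────────────┃           
 pipeline┏━━━━━━━━━━━━━━━━━━━━━━━━━
 pipeline┃ FileEditor              
a process┠─────────────────────────
 architec┃█onst express = require('
         ┃                         
s module ┃// FIXME: update this    
 pipeline┃// NOTE: optimize later  
         ┃function fetchData(result
         ┃  const response = 15;   
         ┃  const result = 10;     
         ┃  const result = 27;     
         ┃}                        
         ┃                         


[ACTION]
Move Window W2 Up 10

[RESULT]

━━━━━━━━━┃ FileEditor              
bContaine┠─────────────────────────
─────────┃█onst express = require('
aft.txt]│┃                         
─────────┃// FIXME: update this    
 pipeline┃// NOTE: optimize later  
 pipeline┃function fetchData(result
a process┃  const response = 15;   
 architec┃  const result = 10;     
         ┃  const result = 27;     
s module ┃}                        
 pipeline┃                         
         ┃// TODO: check edge cases
         ┃function handleRequest(re
         ┗━━━━━━━━━━━━━━━━━━━━━━━━━
                       ┃...~.......
                       ┃..~........
                       ┃...........


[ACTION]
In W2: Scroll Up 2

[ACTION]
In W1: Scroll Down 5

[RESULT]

━━━━━━━━━┃ FileEditor              
bContaine┠─────────────────────────
─────────┃█onst express = require('
aft.txt]│┃                         
─────────┃// FIXME: update this    
s module ┃// NOTE: optimize later  
 pipeline┃function fetchData(result
         ┃  const response = 15;   
         ┃  const result = 10;     
         ┃  const result = 27;     
         ┃}                        
         ┃                         
         ┃// TODO: check edge cases
         ┃function handleRequest(re
         ┗━━━━━━━━━━━━━━━━━━━━━━━━━
                       ┃...~.......
                       ┃..~........
                       ┃...........


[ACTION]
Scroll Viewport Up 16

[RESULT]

         ┏━━━━━━━━━━━━━━━━━━━━━━━━━
━━━━━━━━━┃ FileEditor              
bContaine┠─────────────────────────
─────────┃█onst express = require('
aft.txt]│┃                         
─────────┃// FIXME: update this    
s module ┃// NOTE: optimize later  
 pipeline┃function fetchData(result
         ┃  const response = 15;   
         ┃  const result = 10;     
         ┃  const result = 27;     
         ┃}                        
         ┃                         
         ┃// TODO: check edge cases
         ┃function handleRequest(re
         ┗━━━━━━━━━━━━━━━━━━━━━━━━━
                       ┃...~.......
                       ┃..~........


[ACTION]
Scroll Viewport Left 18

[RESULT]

              ┏━━━━━━━━━━━━━━━━━━━━
 ┏━━━━━━━━━━━━┃ FileEditor         
 ┃ TabContaine┠────────────────────
 ┠────────────┃█onst express = requ
 ┃[draft.txt]│┃                    
 ┃────────────┃// FIXME: update thi
 ┃This module ┃// NOTE: optimize la
 ┃The pipeline┃function fetchData(r
 ┃            ┃  const response = 1
 ┃            ┃  const result = 10;
 ┃            ┃  const result = 27;
 ┃            ┃}                   
 ┃            ┃                    
 ┃            ┃// TODO: check edge 
 ┃            ┃function handleReque
 ┃            ┗━━━━━━━━━━━━━━━━━━━━
 ┃                          ┃...~..
 ┃                          ┃..~...


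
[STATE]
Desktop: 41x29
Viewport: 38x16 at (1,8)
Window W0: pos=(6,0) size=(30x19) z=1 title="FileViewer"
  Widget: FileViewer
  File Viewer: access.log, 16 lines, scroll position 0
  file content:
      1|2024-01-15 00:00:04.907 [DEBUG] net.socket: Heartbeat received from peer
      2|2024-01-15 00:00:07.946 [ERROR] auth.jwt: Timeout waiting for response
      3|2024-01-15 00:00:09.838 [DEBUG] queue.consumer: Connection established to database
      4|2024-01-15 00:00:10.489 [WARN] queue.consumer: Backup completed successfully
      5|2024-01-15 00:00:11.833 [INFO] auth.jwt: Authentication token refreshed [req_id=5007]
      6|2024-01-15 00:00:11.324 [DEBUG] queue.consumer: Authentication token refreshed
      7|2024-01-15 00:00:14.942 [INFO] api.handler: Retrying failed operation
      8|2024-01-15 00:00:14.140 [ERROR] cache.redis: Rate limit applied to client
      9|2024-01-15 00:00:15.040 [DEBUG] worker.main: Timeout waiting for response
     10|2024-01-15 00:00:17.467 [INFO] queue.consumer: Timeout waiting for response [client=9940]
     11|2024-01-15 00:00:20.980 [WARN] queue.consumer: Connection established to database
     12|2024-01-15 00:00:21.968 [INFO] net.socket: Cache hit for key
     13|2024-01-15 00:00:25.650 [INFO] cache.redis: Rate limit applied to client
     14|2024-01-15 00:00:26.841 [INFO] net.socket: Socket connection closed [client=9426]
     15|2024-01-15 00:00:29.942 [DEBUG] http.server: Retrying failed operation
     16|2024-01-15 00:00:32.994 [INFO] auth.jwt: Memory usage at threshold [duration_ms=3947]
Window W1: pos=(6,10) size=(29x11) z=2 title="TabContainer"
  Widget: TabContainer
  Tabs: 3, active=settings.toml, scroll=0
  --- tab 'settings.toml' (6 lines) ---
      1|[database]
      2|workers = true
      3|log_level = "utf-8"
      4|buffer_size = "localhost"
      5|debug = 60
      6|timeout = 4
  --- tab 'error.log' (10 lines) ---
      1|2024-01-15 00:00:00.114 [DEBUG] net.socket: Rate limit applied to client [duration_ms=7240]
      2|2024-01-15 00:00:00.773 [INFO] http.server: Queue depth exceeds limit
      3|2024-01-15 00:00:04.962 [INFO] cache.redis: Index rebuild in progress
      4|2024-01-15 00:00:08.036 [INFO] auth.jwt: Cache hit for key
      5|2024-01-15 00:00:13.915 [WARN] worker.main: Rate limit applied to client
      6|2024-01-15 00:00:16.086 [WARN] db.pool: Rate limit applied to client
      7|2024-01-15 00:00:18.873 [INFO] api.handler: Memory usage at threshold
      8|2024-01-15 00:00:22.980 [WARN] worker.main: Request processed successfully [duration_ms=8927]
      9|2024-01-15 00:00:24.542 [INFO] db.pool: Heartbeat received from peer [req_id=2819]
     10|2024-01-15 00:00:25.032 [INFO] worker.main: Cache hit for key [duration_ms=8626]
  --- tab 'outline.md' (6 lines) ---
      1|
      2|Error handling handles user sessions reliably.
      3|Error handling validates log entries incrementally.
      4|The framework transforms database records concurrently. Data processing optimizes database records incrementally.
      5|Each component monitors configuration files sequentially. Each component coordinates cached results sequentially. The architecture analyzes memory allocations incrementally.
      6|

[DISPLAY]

     ┃2024-01-15 00:00:11.324 [DE░┃   
     ┃2024-01-15 00:00:14.942 [IN░┃   
     ┏━━━━━━━━━━━━━━━━━━━━━━━━━━━┓┃   
     ┃ TabContainer              ┃┃   
     ┠───────────────────────────┨┃   
     ┃[settings.toml]│ error.log ┃┃   
     ┃───────────────────────────┃┃   
     ┃[database]                 ┃┃   
     ┃workers = true             ┃┃   
     ┃log_level = "utf-8"        ┃┃   
     ┃buffer_size = "localhost"  ┃┛   
     ┃debug = 60                 ┃    
     ┗━━━━━━━━━━━━━━━━━━━━━━━━━━━┛    
                                      
                                      
                                      


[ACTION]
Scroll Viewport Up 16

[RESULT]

     ┏━━━━━━━━━━━━━━━━━━━━━━━━━━━━┓   
     ┃ FileViewer                 ┃   
     ┠────────────────────────────┨   
     ┃2024-01-15 00:00:04.907 [DE▲┃   
     ┃2024-01-15 00:00:07.946 [ER█┃   
     ┃2024-01-15 00:00:09.838 [DE░┃   
     ┃2024-01-15 00:00:10.489 [WA░┃   
     ┃2024-01-15 00:00:11.833 [IN░┃   
     ┃2024-01-15 00:00:11.324 [DE░┃   
     ┃2024-01-15 00:00:14.942 [IN░┃   
     ┏━━━━━━━━━━━━━━━━━━━━━━━━━━━┓┃   
     ┃ TabContainer              ┃┃   
     ┠───────────────────────────┨┃   
     ┃[settings.toml]│ error.log ┃┃   
     ┃───────────────────────────┃┃   
     ┃[database]                 ┃┃   


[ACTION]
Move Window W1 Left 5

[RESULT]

     ┏━━━━━━━━━━━━━━━━━━━━━━━━━━━━┓   
     ┃ FileViewer                 ┃   
     ┠────────────────────────────┨   
     ┃2024-01-15 00:00:04.907 [DE▲┃   
     ┃2024-01-15 00:00:07.946 [ER█┃   
     ┃2024-01-15 00:00:09.838 [DE░┃   
     ┃2024-01-15 00:00:10.489 [WA░┃   
     ┃2024-01-15 00:00:11.833 [IN░┃   
     ┃2024-01-15 00:00:11.324 [DE░┃   
     ┃2024-01-15 00:00:14.942 [IN░┃   
┏━━━━━━━━━━━━━━━━━━━━━━━━━━━┓ [ER░┃   
┃ TabContainer              ┃ [DE░┃   
┠───────────────────────────┨ [IN░┃   
┃[settings.toml]│ error.log ┃ [WA░┃   
┃───────────────────────────┃ [IN░┃   
┃[database]                 ┃ [IN░┃   


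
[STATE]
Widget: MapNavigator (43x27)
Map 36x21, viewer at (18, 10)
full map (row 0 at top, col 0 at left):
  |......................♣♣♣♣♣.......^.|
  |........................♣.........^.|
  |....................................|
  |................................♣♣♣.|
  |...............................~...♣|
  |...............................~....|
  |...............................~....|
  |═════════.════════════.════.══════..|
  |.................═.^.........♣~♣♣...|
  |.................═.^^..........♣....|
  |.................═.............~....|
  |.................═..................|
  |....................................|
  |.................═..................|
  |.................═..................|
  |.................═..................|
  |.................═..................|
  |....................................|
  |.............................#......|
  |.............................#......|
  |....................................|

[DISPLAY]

                                           
                                           
                                           
   ......................♣♣♣♣♣.......^.    
   ........................♣.........^.    
   ....................................    
   ................................♣♣♣.    
   ...............................~...♣    
   ...............................~....    
   ...............................~....    
   ═════════.════════════.════.══════..    
   .................═.^.........♣~♣♣...    
   .................═.^^..........♣....    
   .................═@............~....    
   .................═..................    
   ....................................    
   .................═..................    
   .................═..................    
   .................═..................    
   .................═..................    
   ....................................    
   .............................#......    
   .............................#......    
   ....................................    
                                           
                                           
                                           


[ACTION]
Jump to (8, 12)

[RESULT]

                                           
             ......................♣♣♣♣♣...
             ........................♣.....
             ..............................
             ..............................
             ..............................
             ..............................
             ..............................
             ═════════.════════════.════.══
             .................═.^.........♣
             .................═.^^.........
             .................═............
             .................═............
             ........@.....................
             .................═............
             .................═............
             .................═............
             .................═............
             ..............................
             .............................#
             .............................#
             ..............................
                                           
                                           
                                           
                                           
                                           


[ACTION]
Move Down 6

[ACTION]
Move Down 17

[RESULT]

             ═════════.════════════.════.══
             .................═.^.........♣
             .................═.^^.........
             .................═............
             .................═............
             ..............................
             .................═............
             .................═............
             .................═............
             .................═............
             ..............................
             .............................#
             .............................#
             ........@.....................
                                           
                                           
                                           
                                           
                                           
                                           
                                           
                                           
                                           
                                           
                                           
                                           
                                           


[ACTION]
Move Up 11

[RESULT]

                                           
                                           
                                           
                                           
             ......................♣♣♣♣♣...
             ........................♣.....
             ..............................
             ..............................
             ..............................
             ..............................
             ..............................
             ═════════.════════════.════.══
             .................═.^.........♣
             ........@........═.^^.........
             .................═............
             .................═............
             ..............................
             .................═............
             .................═............
             .................═............
             .................═............
             ..............................
             .............................#
             .............................#
             ..............................
                                           
                                           


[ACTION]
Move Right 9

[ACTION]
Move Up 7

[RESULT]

                                           
                                           
                                           
                                           
                                           
                                           
                                           
                                           
                                           
                                           
                                           
    ......................♣♣♣♣♣.......^.   
    ........................♣.........^.   
    .................@..................   
    ................................♣♣♣.   
    ...............................~...♣   
    ...............................~....   
    ...............................~....   
    ═════════.════════════.════.══════..   
    .................═.^.........♣~♣♣...   
    .................═.^^..........♣....   
    .................═.............~....   
    .................═..................   
    ....................................   
    .................═..................   
    .................═..................   
    .................═..................   
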